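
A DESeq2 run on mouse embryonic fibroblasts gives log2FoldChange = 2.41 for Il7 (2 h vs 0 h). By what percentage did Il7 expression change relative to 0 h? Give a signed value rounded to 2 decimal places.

Fold change = 2^(2.41) = 5.3147
Percent change = (FC − 1) × 100% = (5.3147 − 1) × 100 = 431.47%

431.47%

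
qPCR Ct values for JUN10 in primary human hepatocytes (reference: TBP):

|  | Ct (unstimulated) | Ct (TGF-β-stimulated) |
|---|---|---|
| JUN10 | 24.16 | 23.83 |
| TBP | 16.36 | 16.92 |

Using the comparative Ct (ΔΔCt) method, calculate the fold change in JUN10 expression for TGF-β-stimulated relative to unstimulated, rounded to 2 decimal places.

ΔCt(unstimulated) = 24.160 − 16.360 = 7.800
ΔCt(TGF-β-stimulated) = 23.830 − 16.920 = 6.910
ΔΔCt = 6.910 − 7.800 = -0.890
Fold change = 2^(−(-0.890)) = 2^0.890 = 1.853

1.85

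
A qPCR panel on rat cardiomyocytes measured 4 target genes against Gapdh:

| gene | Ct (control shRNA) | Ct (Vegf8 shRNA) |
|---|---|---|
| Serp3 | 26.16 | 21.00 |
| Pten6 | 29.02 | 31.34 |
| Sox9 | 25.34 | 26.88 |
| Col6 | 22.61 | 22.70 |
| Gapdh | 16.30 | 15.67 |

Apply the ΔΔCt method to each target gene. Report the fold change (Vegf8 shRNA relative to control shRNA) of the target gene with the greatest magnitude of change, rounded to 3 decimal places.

Serp3: ΔΔCt = (21.00−15.67) − (26.16−16.30) = 5.33 − 9.86 = -4.53; fold change = 2^4.53 = 23.103
Pten6: ΔΔCt = (31.34−15.67) − (29.02−16.30) = 15.67 − 12.72 = 2.95; fold change = 2^-2.95 = 0.129
Sox9: ΔΔCt = (26.88−15.67) − (25.34−16.30) = 11.21 − 9.04 = 2.17; fold change = 2^-2.17 = 0.222
Col6: ΔΔCt = (22.70−15.67) − (22.61−16.30) = 7.03 − 6.31 = 0.72; fold change = 2^-0.72 = 0.607
Serp3 has the largest |ΔΔCt| = 4.53.

23.103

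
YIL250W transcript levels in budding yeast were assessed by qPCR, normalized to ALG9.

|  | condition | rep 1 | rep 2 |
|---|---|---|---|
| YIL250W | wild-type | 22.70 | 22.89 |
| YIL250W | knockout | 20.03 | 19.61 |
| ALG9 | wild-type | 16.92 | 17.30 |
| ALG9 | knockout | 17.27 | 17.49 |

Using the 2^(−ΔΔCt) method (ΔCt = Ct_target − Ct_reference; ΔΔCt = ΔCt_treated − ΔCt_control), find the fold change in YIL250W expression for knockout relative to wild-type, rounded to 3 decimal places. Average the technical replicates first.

9.481

Mean Ct: YIL250W wild-type 22.795; YIL250W knockout 19.820; ALG9 wild-type 17.110; ALG9 knockout 17.380
ΔCt(wild-type) = 22.795 − 17.110 = 5.685
ΔCt(knockout) = 19.820 − 17.380 = 2.440
ΔΔCt = 2.440 − 5.685 = -3.245
Fold change = 2^(−(-3.245)) = 2^3.245 = 9.4807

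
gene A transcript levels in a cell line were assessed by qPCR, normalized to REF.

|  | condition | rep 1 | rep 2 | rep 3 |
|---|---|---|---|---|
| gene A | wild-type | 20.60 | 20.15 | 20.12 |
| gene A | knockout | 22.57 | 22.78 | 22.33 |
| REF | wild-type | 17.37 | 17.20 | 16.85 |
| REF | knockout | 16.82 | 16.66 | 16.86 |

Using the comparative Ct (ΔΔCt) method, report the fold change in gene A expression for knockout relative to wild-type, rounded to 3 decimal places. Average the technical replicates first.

0.162

Mean Ct: gene A wild-type 20.290; gene A knockout 22.560; REF wild-type 17.140; REF knockout 16.780
ΔCt(wild-type) = 20.290 − 17.140 = 3.150
ΔCt(knockout) = 22.560 − 16.780 = 5.780
ΔΔCt = 5.780 − 3.150 = 2.630
Fold change = 2^(−2.630) = 0.1615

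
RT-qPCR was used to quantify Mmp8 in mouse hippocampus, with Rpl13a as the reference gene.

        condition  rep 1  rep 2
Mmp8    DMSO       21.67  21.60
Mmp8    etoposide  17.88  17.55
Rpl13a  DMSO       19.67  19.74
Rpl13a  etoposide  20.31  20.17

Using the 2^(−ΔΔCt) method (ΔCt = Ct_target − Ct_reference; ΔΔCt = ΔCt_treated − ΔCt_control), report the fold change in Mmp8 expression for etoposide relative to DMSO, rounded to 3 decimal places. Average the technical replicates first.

21.933

Mean Ct: Mmp8 DMSO 21.635; Mmp8 etoposide 17.715; Rpl13a DMSO 19.705; Rpl13a etoposide 20.240
ΔCt(DMSO) = 21.635 − 19.705 = 1.930
ΔCt(etoposide) = 17.715 − 20.240 = -2.525
ΔΔCt = -2.525 − 1.930 = -4.455
Fold change = 2^(−(-4.455)) = 2^4.455 = 21.9325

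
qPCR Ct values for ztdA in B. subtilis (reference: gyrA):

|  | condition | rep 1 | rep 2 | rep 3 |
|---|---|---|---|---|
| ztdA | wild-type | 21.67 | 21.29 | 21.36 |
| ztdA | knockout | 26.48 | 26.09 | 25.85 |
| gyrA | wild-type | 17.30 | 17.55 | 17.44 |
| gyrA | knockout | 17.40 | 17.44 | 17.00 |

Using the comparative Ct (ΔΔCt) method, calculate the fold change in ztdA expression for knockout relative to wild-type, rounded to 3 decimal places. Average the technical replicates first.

0.035

Mean Ct: ztdA wild-type 21.440; ztdA knockout 26.140; gyrA wild-type 17.430; gyrA knockout 17.280
ΔCt(wild-type) = 21.440 − 17.430 = 4.010
ΔCt(knockout) = 26.140 − 17.280 = 8.860
ΔΔCt = 8.860 − 4.010 = 4.850
Fold change = 2^(−4.850) = 0.0347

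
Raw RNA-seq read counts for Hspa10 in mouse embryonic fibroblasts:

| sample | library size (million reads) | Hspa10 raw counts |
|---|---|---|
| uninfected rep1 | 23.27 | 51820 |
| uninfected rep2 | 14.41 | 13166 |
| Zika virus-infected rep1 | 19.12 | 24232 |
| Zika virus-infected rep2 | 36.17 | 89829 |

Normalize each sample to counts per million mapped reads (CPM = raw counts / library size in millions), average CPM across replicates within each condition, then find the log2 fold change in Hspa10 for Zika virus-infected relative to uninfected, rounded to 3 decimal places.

0.256

CPM(uninfected rep1) = 51820 / 23.27 = 2226.9016
CPM(uninfected rep2) = 13166 / 14.41 = 913.6711
CPM(Zika virus-infected rep1) = 24232 / 19.12 = 1267.3640
CPM(Zika virus-infected rep2) = 89829 / 36.17 = 2483.5223
mean CPM(uninfected) = 1570.2863; mean CPM(Zika virus-infected) = 1875.4431
Fold change = 1875.4431 / 1570.2863 = 1.19433
log2(1.19433) = 0.2562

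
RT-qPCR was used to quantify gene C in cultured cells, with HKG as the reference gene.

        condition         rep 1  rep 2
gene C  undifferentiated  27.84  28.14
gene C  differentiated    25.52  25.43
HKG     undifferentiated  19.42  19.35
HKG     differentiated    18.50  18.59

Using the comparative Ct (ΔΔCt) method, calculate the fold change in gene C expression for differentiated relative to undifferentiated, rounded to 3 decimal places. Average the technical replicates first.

3.193

Mean Ct: gene C undifferentiated 27.990; gene C differentiated 25.475; HKG undifferentiated 19.385; HKG differentiated 18.545
ΔCt(undifferentiated) = 27.990 − 19.385 = 8.605
ΔCt(differentiated) = 25.475 − 18.545 = 6.930
ΔΔCt = 6.930 − 8.605 = -1.675
Fold change = 2^(−(-1.675)) = 2^1.675 = 3.1932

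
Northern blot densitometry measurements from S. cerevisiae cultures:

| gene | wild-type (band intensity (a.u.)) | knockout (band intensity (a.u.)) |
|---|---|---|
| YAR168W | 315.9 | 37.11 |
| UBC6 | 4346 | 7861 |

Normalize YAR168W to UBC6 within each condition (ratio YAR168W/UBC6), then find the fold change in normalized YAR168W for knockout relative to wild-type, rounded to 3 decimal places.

YAR168W/UBC6 (wild-type) = 315.9 / 4346 = 0.072688
YAR168W/UBC6 (knockout) = 37.11 / 7861 = 0.0047208
Fold change = 0.0047208 / 0.072688 = 0.0649

0.065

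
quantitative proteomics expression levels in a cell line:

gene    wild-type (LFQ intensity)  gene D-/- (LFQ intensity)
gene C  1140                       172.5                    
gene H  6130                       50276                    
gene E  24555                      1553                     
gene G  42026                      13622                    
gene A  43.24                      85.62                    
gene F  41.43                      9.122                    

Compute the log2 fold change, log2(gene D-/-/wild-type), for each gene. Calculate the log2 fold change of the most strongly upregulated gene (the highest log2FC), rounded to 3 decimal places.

log2(172.5/1140) = -2.724  (gene C)
log2(50276/6130) = 3.036  (gene H)
log2(1553/24555) = -3.983  (gene E)
log2(13622/42026) = -1.625  (gene G)
log2(85.62/43.24) = 0.986  (gene A)
log2(9.122/41.43) = -2.183  (gene F)
gene H is most strongly upregulated.

3.036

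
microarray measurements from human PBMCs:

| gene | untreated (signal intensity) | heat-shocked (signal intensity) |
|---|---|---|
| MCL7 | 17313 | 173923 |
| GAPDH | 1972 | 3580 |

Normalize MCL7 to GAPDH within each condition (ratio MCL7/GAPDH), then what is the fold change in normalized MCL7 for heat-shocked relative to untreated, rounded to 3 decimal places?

MCL7/GAPDH (untreated) = 17313 / 1972 = 8.7794
MCL7/GAPDH (heat-shocked) = 173923 / 3580 = 48.582
Fold change = 48.582 / 8.7794 = 5.5336

5.534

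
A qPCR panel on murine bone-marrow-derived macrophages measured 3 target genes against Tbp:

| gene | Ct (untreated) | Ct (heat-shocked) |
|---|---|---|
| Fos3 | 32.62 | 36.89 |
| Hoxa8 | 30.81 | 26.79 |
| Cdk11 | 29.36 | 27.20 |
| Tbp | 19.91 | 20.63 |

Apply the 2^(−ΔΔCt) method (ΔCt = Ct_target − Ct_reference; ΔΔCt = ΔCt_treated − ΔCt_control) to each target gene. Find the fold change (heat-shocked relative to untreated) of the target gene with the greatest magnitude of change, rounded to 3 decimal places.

Fos3: ΔΔCt = (36.89−20.63) − (32.62−19.91) = 16.26 − 12.71 = 3.55; fold change = 2^-3.55 = 0.085
Hoxa8: ΔΔCt = (26.79−20.63) − (30.81−19.91) = 6.16 − 10.90 = -4.74; fold change = 2^4.74 = 26.723
Cdk11: ΔΔCt = (27.20−20.63) − (29.36−19.91) = 6.57 − 9.45 = -2.88; fold change = 2^2.88 = 7.362
Hoxa8 has the largest |ΔΔCt| = 4.74.

26.723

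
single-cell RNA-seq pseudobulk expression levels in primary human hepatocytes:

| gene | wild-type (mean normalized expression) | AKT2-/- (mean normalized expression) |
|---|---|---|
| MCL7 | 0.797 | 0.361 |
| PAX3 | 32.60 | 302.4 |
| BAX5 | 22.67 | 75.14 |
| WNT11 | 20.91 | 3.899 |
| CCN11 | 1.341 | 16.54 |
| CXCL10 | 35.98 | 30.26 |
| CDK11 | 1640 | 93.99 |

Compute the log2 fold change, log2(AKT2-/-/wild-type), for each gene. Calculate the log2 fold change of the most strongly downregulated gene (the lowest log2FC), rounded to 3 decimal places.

log2(0.361/0.797) = -1.143  (MCL7)
log2(302.4/32.60) = 3.214  (PAX3)
log2(75.14/22.67) = 1.729  (BAX5)
log2(3.899/20.91) = -2.423  (WNT11)
log2(16.54/1.341) = 3.625  (CCN11)
log2(30.26/35.98) = -0.250  (CXCL10)
log2(93.99/1640) = -4.125  (CDK11)
CDK11 is most strongly downregulated.

-4.125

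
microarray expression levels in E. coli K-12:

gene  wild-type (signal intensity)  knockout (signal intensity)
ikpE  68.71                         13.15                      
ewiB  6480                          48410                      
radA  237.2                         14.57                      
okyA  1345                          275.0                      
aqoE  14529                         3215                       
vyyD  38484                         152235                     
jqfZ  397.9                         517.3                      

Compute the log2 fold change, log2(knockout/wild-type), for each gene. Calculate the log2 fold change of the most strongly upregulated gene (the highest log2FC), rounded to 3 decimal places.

log2(13.15/68.71) = -2.385  (ikpE)
log2(48410/6480) = 2.901  (ewiB)
log2(14.57/237.2) = -4.025  (radA)
log2(275.0/1345) = -2.290  (okyA)
log2(3215/14529) = -2.176  (aqoE)
log2(152235/38484) = 1.984  (vyyD)
log2(517.3/397.9) = 0.379  (jqfZ)
ewiB is most strongly upregulated.

2.901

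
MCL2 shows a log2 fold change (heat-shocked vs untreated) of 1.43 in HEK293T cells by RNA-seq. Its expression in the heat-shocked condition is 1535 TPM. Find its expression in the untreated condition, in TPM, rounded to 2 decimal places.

Fold change = 2^(1.43) = 2.6945
untreated expression = 1535 / 2.6945 = 569.69

569.69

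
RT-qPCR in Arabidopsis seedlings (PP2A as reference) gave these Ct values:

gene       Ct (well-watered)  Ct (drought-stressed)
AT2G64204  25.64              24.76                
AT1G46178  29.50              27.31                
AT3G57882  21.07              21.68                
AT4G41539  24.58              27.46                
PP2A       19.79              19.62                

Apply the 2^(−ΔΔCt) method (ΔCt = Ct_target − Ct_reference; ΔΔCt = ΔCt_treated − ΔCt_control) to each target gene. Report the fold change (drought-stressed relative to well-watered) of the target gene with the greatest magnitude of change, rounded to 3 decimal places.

0.121

AT2G64204: ΔΔCt = (24.76−19.62) − (25.64−19.79) = 5.14 − 5.85 = -0.71; fold change = 2^0.71 = 1.636
AT1G46178: ΔΔCt = (27.31−19.62) − (29.50−19.79) = 7.69 − 9.71 = -2.02; fold change = 2^2.02 = 4.056
AT3G57882: ΔΔCt = (21.68−19.62) − (21.07−19.79) = 2.06 − 1.28 = 0.78; fold change = 2^-0.78 = 0.582
AT4G41539: ΔΔCt = (27.46−19.62) − (24.58−19.79) = 7.84 − 4.79 = 3.05; fold change = 2^-3.05 = 0.121
AT4G41539 has the largest |ΔΔCt| = 3.05.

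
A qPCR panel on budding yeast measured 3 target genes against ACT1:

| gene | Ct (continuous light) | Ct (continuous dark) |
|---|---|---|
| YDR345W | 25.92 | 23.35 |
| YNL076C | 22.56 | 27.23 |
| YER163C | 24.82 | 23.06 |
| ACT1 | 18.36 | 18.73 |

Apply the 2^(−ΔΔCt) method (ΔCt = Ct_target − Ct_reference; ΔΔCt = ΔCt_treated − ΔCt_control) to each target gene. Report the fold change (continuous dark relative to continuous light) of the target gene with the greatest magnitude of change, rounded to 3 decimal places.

0.051

YDR345W: ΔΔCt = (23.35−18.73) − (25.92−18.36) = 4.62 − 7.56 = -2.94; fold change = 2^2.94 = 7.674
YNL076C: ΔΔCt = (27.23−18.73) − (22.56−18.36) = 8.50 − 4.20 = 4.30; fold change = 2^-4.30 = 0.051
YER163C: ΔΔCt = (23.06−18.73) − (24.82−18.36) = 4.33 − 6.46 = -2.13; fold change = 2^2.13 = 4.377
YNL076C has the largest |ΔΔCt| = 4.30.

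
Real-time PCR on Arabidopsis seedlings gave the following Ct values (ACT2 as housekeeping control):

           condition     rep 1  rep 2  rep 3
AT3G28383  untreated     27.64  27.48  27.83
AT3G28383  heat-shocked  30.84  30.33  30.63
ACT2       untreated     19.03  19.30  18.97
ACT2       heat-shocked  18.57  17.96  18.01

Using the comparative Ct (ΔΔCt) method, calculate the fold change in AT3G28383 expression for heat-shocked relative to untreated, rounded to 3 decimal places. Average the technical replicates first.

0.068

Mean Ct: AT3G28383 untreated 27.650; AT3G28383 heat-shocked 30.600; ACT2 untreated 19.100; ACT2 heat-shocked 18.180
ΔCt(untreated) = 27.650 − 19.100 = 8.550
ΔCt(heat-shocked) = 30.600 − 18.180 = 12.420
ΔΔCt = 12.420 − 8.550 = 3.870
Fold change = 2^(−3.870) = 0.0684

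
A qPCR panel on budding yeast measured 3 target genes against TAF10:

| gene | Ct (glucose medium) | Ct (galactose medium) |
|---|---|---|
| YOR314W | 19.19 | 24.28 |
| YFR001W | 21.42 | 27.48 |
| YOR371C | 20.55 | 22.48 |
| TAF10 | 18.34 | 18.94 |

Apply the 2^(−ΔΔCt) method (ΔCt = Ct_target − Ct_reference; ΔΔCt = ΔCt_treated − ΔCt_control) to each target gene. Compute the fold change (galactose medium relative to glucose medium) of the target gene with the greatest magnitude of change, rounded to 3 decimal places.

0.023

YOR314W: ΔΔCt = (24.28−18.94) − (19.19−18.34) = 5.34 − 0.85 = 4.49; fold change = 2^-4.49 = 0.045
YFR001W: ΔΔCt = (27.48−18.94) − (21.42−18.34) = 8.54 − 3.08 = 5.46; fold change = 2^-5.46 = 0.023
YOR371C: ΔΔCt = (22.48−18.94) − (20.55−18.34) = 3.54 − 2.21 = 1.33; fold change = 2^-1.33 = 0.398
YFR001W has the largest |ΔΔCt| = 5.46.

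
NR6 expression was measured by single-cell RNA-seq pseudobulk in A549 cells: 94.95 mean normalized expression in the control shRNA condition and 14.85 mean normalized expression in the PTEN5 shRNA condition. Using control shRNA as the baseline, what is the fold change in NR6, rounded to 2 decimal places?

Fold change = 14.85 / 94.95 = 0.156
NR6 is downregulated.

0.16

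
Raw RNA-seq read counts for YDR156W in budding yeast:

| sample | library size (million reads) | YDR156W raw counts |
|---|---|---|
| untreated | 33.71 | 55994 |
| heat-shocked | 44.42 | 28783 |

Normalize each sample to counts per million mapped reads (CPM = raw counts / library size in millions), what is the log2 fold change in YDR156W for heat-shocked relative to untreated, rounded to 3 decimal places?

CPM(untreated) = 55994 / 33.71 = 1661.0501
CPM(heat-shocked) = 28783 / 44.42 = 647.9739
Fold change = 647.9739 / 1661.0501 = 0.39010
log2(0.39010) = -1.3581

-1.358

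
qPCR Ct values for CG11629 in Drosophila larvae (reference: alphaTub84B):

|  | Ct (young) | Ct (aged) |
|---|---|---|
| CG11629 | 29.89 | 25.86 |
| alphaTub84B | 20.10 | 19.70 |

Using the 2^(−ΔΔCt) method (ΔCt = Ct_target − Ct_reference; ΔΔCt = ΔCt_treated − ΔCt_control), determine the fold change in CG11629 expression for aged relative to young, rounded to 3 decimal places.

12.381

ΔCt(young) = 29.890 − 20.100 = 9.790
ΔCt(aged) = 25.860 − 19.700 = 6.160
ΔΔCt = 6.160 − 9.790 = -3.630
Fold change = 2^(−(-3.630)) = 2^3.630 = 12.3805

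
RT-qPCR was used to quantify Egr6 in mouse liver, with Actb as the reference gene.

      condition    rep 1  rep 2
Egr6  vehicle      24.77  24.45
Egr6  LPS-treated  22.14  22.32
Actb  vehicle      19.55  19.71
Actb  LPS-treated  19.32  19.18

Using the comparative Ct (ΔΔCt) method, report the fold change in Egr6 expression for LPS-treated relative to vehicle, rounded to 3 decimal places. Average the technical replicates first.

4.000

Mean Ct: Egr6 vehicle 24.610; Egr6 LPS-treated 22.230; Actb vehicle 19.630; Actb LPS-treated 19.250
ΔCt(vehicle) = 24.610 − 19.630 = 4.980
ΔCt(LPS-treated) = 22.230 − 19.250 = 2.980
ΔΔCt = 2.980 − 4.980 = -2.000
Fold change = 2^(−(-2.000)) = 2^2.000 = 4.0000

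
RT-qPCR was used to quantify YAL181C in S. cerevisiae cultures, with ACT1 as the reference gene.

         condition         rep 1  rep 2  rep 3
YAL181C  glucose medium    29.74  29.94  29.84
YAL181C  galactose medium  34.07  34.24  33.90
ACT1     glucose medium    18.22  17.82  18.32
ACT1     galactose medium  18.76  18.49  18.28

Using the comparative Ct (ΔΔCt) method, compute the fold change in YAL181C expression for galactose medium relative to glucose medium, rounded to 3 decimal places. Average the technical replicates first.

Mean Ct: YAL181C glucose medium 29.840; YAL181C galactose medium 34.070; ACT1 glucose medium 18.120; ACT1 galactose medium 18.510
ΔCt(glucose medium) = 29.840 − 18.120 = 11.720
ΔCt(galactose medium) = 34.070 − 18.510 = 15.560
ΔΔCt = 15.560 − 11.720 = 3.840
Fold change = 2^(−3.840) = 0.0698

0.070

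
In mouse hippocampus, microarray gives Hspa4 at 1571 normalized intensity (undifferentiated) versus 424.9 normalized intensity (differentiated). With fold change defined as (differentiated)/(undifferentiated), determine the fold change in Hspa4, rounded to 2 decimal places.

Fold change = 424.9 / 1571 = 0.270
Hspa4 is downregulated.

0.27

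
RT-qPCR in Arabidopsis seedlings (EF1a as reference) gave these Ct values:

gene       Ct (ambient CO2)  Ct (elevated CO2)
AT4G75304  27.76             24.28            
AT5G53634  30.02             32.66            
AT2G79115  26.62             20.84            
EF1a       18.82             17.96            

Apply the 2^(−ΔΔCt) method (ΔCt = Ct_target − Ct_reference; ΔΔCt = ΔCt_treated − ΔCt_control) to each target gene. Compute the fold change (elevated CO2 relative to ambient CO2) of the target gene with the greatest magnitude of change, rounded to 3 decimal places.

AT4G75304: ΔΔCt = (24.28−17.96) − (27.76−18.82) = 6.32 − 8.94 = -2.62; fold change = 2^2.62 = 6.148
AT5G53634: ΔΔCt = (32.66−17.96) − (30.02−18.82) = 14.70 − 11.20 = 3.50; fold change = 2^-3.50 = 0.088
AT2G79115: ΔΔCt = (20.84−17.96) − (26.62−18.82) = 2.88 − 7.80 = -4.92; fold change = 2^4.92 = 30.274
AT2G79115 has the largest |ΔΔCt| = 4.92.

30.274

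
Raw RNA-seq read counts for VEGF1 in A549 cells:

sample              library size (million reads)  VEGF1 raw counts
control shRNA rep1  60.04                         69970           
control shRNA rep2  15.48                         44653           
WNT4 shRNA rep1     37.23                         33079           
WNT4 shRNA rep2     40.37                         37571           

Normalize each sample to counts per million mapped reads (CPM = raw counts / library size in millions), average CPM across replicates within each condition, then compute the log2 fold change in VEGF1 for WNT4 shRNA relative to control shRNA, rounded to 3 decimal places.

CPM(control shRNA rep1) = 69970 / 60.04 = 1165.3897
CPM(control shRNA rep2) = 44653 / 15.48 = 2884.5607
CPM(WNT4 shRNA rep1) = 33079 / 37.23 = 888.5039
CPM(WNT4 shRNA rep2) = 37571 / 40.37 = 930.6663
mean CPM(control shRNA) = 2024.9752; mean CPM(WNT4 shRNA) = 909.5851
Fold change = 909.5851 / 2024.9752 = 0.44918
log2(0.44918) = -1.1546

-1.155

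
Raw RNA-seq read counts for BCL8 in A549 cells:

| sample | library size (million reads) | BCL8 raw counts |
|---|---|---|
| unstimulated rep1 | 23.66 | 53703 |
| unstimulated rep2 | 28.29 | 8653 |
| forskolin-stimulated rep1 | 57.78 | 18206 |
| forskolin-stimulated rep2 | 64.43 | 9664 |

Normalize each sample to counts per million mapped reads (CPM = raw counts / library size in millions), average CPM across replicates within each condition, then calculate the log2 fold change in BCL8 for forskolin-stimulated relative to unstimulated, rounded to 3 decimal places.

-2.469

CPM(unstimulated rep1) = 53703 / 23.66 = 2269.7802
CPM(unstimulated rep2) = 8653 / 28.29 = 305.8678
CPM(forskolin-stimulated rep1) = 18206 / 57.78 = 315.0917
CPM(forskolin-stimulated rep2) = 9664 / 64.43 = 149.9922
mean CPM(unstimulated) = 1287.8240; mean CPM(forskolin-stimulated) = 232.5420
Fold change = 232.5420 / 1287.8240 = 0.18057
log2(0.18057) = -2.4694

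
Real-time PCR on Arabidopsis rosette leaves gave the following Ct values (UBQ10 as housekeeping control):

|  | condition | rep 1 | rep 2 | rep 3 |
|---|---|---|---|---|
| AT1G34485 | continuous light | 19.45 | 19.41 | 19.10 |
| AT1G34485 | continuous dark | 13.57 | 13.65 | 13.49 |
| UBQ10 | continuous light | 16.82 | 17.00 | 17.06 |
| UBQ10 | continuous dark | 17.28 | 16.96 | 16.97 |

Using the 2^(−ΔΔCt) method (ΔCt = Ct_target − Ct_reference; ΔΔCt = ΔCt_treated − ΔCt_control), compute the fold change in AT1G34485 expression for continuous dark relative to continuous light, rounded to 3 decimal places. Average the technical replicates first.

Mean Ct: AT1G34485 continuous light 19.320; AT1G34485 continuous dark 13.570; UBQ10 continuous light 16.960; UBQ10 continuous dark 17.070
ΔCt(continuous light) = 19.320 − 16.960 = 2.360
ΔCt(continuous dark) = 13.570 − 17.070 = -3.500
ΔΔCt = -3.500 − 2.360 = -5.860
Fold change = 2^(−(-5.860)) = 2^5.860 = 58.0812

58.081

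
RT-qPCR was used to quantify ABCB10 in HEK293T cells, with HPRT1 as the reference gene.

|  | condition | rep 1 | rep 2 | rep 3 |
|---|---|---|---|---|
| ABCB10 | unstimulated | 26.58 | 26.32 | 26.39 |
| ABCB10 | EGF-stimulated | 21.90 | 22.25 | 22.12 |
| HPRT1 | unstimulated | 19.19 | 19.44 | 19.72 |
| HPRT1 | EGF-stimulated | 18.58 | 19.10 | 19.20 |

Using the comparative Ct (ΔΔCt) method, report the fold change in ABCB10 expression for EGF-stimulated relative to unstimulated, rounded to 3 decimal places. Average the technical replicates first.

Mean Ct: ABCB10 unstimulated 26.430; ABCB10 EGF-stimulated 22.090; HPRT1 unstimulated 19.450; HPRT1 EGF-stimulated 18.960
ΔCt(unstimulated) = 26.430 − 19.450 = 6.980
ΔCt(EGF-stimulated) = 22.090 − 18.960 = 3.130
ΔΔCt = 3.130 − 6.980 = -3.850
Fold change = 2^(−(-3.850)) = 2^3.850 = 14.4200

14.420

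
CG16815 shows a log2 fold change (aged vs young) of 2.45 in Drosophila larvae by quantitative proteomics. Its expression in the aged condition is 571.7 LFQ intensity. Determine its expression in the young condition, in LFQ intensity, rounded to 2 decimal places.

Fold change = 2^(2.45) = 5.4642
young expression = 571.7 / 5.4642 = 104.63

104.63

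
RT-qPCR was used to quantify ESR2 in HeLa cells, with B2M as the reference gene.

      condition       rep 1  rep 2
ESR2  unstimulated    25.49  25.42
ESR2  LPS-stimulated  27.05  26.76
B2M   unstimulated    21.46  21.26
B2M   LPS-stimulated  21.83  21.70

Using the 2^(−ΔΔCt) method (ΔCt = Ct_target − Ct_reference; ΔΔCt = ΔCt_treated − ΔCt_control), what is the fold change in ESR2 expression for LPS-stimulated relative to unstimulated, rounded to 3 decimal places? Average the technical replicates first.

0.485

Mean Ct: ESR2 unstimulated 25.455; ESR2 LPS-stimulated 26.905; B2M unstimulated 21.360; B2M LPS-stimulated 21.765
ΔCt(unstimulated) = 25.455 − 21.360 = 4.095
ΔCt(LPS-stimulated) = 26.905 − 21.765 = 5.140
ΔΔCt = 5.140 − 4.095 = 1.045
Fold change = 2^(−1.045) = 0.4846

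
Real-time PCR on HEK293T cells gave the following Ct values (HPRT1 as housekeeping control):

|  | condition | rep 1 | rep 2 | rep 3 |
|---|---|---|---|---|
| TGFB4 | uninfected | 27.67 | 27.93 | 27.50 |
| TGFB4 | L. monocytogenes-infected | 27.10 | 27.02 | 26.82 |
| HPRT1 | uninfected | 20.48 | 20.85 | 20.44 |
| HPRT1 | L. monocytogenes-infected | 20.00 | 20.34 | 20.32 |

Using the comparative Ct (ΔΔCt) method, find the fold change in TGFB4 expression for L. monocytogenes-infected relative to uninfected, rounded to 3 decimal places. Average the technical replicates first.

1.275

Mean Ct: TGFB4 uninfected 27.700; TGFB4 L. monocytogenes-infected 26.980; HPRT1 uninfected 20.590; HPRT1 L. monocytogenes-infected 20.220
ΔCt(uninfected) = 27.700 − 20.590 = 7.110
ΔCt(L. monocytogenes-infected) = 26.980 − 20.220 = 6.760
ΔΔCt = 6.760 − 7.110 = -0.350
Fold change = 2^(−(-0.350)) = 2^0.350 = 1.2746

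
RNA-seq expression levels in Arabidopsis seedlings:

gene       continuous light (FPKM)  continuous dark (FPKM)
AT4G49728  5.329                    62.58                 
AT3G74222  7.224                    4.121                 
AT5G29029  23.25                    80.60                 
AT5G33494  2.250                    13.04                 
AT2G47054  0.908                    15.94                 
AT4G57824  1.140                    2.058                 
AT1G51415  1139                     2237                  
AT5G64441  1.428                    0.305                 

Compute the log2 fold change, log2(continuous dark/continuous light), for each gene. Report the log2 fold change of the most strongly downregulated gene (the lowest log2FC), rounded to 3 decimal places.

-2.227

log2(62.58/5.329) = 3.554  (AT4G49728)
log2(4.121/7.224) = -0.810  (AT3G74222)
log2(80.60/23.25) = 1.794  (AT5G29029)
log2(13.04/2.250) = 2.535  (AT5G33494)
log2(15.94/0.908) = 4.134  (AT2G47054)
log2(2.058/1.140) = 0.852  (AT4G57824)
log2(2237/1139) = 0.974  (AT1G51415)
log2(0.305/1.428) = -2.227  (AT5G64441)
AT5G64441 is most strongly downregulated.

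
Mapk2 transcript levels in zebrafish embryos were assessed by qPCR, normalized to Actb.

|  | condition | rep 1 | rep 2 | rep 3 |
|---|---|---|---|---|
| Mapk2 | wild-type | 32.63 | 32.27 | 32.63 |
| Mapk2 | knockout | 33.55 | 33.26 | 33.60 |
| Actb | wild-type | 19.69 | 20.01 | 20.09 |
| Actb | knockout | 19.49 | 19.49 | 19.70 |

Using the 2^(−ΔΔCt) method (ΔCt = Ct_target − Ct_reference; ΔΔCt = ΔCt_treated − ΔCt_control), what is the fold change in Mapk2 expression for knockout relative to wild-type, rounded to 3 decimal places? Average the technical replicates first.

Mean Ct: Mapk2 wild-type 32.510; Mapk2 knockout 33.470; Actb wild-type 19.930; Actb knockout 19.560
ΔCt(wild-type) = 32.510 − 19.930 = 12.580
ΔCt(knockout) = 33.470 − 19.560 = 13.910
ΔΔCt = 13.910 − 12.580 = 1.330
Fold change = 2^(−1.330) = 0.3978

0.398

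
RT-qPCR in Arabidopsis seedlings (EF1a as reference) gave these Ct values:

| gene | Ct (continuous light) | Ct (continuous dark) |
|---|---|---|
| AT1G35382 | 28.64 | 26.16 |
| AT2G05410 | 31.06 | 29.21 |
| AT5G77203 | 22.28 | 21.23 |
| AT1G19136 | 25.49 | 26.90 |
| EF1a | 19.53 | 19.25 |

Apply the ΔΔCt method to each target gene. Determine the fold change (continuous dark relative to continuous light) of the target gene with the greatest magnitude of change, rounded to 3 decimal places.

4.595

AT1G35382: ΔΔCt = (26.16−19.25) − (28.64−19.53) = 6.91 − 9.11 = -2.20; fold change = 2^2.20 = 4.595
AT2G05410: ΔΔCt = (29.21−19.25) − (31.06−19.53) = 9.96 − 11.53 = -1.57; fold change = 2^1.57 = 2.969
AT5G77203: ΔΔCt = (21.23−19.25) − (22.28−19.53) = 1.98 − 2.75 = -0.77; fold change = 2^0.77 = 1.705
AT1G19136: ΔΔCt = (26.90−19.25) − (25.49−19.53) = 7.65 − 5.96 = 1.69; fold change = 2^-1.69 = 0.310
AT1G35382 has the largest |ΔΔCt| = 2.20.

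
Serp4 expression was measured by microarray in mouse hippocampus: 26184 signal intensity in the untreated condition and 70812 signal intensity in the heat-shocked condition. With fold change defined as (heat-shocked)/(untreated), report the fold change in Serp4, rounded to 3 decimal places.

Fold change = 70812 / 26184 = 2.7044
Serp4 is upregulated.

2.704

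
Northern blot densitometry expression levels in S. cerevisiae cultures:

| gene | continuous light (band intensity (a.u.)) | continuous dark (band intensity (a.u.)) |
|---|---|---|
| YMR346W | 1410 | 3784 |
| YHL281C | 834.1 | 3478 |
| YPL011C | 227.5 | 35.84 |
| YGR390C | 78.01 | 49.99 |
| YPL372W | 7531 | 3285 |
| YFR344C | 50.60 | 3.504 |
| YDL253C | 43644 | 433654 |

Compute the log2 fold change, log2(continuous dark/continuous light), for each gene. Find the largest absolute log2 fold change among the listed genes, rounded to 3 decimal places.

log2(3784/1410) = 1.424  (YMR346W)
log2(3478/834.1) = 2.060  (YHL281C)
log2(35.84/227.5) = -2.666  (YPL011C)
log2(49.99/78.01) = -0.642  (YGR390C)
log2(3285/7531) = -1.197  (YPL372W)
log2(3.504/50.60) = -3.852  (YFR344C)
log2(433654/43644) = 3.313  (YDL253C)
The largest magnitude belongs to YFR344C.

3.852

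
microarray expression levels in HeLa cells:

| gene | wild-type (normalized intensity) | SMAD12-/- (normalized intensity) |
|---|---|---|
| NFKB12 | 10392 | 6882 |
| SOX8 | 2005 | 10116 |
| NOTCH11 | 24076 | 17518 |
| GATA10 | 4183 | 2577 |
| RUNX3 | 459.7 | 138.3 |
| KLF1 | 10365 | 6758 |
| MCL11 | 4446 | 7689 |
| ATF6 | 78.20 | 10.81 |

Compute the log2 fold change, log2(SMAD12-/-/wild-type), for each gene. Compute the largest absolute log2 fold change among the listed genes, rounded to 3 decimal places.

log2(6882/10392) = -0.595  (NFKB12)
log2(10116/2005) = 2.335  (SOX8)
log2(17518/24076) = -0.459  (NOTCH11)
log2(2577/4183) = -0.699  (GATA10)
log2(138.3/459.7) = -1.733  (RUNX3)
log2(6758/10365) = -0.617  (KLF1)
log2(7689/4446) = 0.790  (MCL11)
log2(10.81/78.20) = -2.855  (ATF6)
The largest magnitude belongs to ATF6.

2.855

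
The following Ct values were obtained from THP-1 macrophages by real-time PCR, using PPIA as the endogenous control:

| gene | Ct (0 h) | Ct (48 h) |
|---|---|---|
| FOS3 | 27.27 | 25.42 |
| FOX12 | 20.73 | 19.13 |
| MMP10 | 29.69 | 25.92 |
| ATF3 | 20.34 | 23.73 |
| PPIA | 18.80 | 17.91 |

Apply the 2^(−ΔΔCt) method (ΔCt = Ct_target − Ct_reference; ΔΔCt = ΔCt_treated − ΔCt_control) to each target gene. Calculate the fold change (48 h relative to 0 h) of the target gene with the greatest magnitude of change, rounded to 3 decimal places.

0.051

FOS3: ΔΔCt = (25.42−17.91) − (27.27−18.80) = 7.51 − 8.47 = -0.96; fold change = 2^0.96 = 1.945
FOX12: ΔΔCt = (19.13−17.91) − (20.73−18.80) = 1.22 − 1.93 = -0.71; fold change = 2^0.71 = 1.636
MMP10: ΔΔCt = (25.92−17.91) − (29.69−18.80) = 8.01 − 10.89 = -2.88; fold change = 2^2.88 = 7.362
ATF3: ΔΔCt = (23.73−17.91) − (20.34−18.80) = 5.82 − 1.54 = 4.28; fold change = 2^-4.28 = 0.051
ATF3 has the largest |ΔΔCt| = 4.28.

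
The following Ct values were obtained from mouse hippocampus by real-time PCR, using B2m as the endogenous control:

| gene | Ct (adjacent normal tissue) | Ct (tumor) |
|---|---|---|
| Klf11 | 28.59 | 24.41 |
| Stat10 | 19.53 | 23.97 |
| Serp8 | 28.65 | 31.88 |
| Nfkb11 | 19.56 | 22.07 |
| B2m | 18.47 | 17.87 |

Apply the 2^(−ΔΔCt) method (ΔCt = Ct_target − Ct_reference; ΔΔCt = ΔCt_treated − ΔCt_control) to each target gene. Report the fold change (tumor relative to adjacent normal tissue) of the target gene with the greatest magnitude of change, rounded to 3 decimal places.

0.030

Klf11: ΔΔCt = (24.41−17.87) − (28.59−18.47) = 6.54 − 10.12 = -3.58; fold change = 2^3.58 = 11.959
Stat10: ΔΔCt = (23.97−17.87) − (19.53−18.47) = 6.10 − 1.06 = 5.04; fold change = 2^-5.04 = 0.030
Serp8: ΔΔCt = (31.88−17.87) − (28.65−18.47) = 14.01 − 10.18 = 3.83; fold change = 2^-3.83 = 0.070
Nfkb11: ΔΔCt = (22.07−17.87) − (19.56−18.47) = 4.20 − 1.09 = 3.11; fold change = 2^-3.11 = 0.116
Stat10 has the largest |ΔΔCt| = 5.04.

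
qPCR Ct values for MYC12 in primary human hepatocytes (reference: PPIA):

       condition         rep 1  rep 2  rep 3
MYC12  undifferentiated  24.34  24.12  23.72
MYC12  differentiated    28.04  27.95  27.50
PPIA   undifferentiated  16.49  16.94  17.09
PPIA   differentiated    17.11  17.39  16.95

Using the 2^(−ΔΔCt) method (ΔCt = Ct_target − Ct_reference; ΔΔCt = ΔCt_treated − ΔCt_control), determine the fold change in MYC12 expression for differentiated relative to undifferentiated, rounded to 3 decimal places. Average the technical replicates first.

0.091

Mean Ct: MYC12 undifferentiated 24.060; MYC12 differentiated 27.830; PPIA undifferentiated 16.840; PPIA differentiated 17.150
ΔCt(undifferentiated) = 24.060 − 16.840 = 7.220
ΔCt(differentiated) = 27.830 − 17.150 = 10.680
ΔΔCt = 10.680 − 7.220 = 3.460
Fold change = 2^(−3.460) = 0.0909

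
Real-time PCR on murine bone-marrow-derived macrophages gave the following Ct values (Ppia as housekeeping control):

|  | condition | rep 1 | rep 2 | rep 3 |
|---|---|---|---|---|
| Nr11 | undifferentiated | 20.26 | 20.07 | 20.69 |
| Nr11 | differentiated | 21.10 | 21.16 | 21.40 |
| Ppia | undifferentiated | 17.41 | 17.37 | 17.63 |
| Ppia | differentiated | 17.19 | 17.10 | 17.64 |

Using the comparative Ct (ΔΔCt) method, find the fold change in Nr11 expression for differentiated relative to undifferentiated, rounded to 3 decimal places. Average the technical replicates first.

Mean Ct: Nr11 undifferentiated 20.340; Nr11 differentiated 21.220; Ppia undifferentiated 17.470; Ppia differentiated 17.310
ΔCt(undifferentiated) = 20.340 − 17.470 = 2.870
ΔCt(differentiated) = 21.220 − 17.310 = 3.910
ΔΔCt = 3.910 − 2.870 = 1.040
Fold change = 2^(−1.040) = 0.4863

0.486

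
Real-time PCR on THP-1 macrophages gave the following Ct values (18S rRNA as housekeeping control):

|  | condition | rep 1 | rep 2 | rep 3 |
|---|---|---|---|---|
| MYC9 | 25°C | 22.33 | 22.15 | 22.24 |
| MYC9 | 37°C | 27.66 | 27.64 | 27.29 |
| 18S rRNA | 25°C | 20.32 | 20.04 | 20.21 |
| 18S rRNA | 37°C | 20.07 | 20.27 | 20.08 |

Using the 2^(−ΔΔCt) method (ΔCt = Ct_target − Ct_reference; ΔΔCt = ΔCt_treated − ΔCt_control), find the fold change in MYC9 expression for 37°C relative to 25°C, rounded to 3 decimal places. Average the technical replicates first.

Mean Ct: MYC9 25°C 22.240; MYC9 37°C 27.530; 18S rRNA 25°C 20.190; 18S rRNA 37°C 20.140
ΔCt(25°C) = 22.240 − 20.190 = 2.050
ΔCt(37°C) = 27.530 − 20.140 = 7.390
ΔΔCt = 7.390 − 2.050 = 5.340
Fold change = 2^(−5.340) = 0.0247

0.025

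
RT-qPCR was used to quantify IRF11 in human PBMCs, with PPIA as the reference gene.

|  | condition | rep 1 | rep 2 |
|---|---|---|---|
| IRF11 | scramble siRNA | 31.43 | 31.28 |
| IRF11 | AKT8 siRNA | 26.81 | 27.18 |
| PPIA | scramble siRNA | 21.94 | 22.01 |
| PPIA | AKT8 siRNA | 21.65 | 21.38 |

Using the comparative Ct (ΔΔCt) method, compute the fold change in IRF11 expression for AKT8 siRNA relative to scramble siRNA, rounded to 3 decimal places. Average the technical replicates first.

Mean Ct: IRF11 scramble siRNA 31.355; IRF11 AKT8 siRNA 26.995; PPIA scramble siRNA 21.975; PPIA AKT8 siRNA 21.515
ΔCt(scramble siRNA) = 31.355 − 21.975 = 9.380
ΔCt(AKT8 siRNA) = 26.995 − 21.515 = 5.480
ΔΔCt = 5.480 − 9.380 = -3.900
Fold change = 2^(−(-3.900)) = 2^3.900 = 14.9285

14.929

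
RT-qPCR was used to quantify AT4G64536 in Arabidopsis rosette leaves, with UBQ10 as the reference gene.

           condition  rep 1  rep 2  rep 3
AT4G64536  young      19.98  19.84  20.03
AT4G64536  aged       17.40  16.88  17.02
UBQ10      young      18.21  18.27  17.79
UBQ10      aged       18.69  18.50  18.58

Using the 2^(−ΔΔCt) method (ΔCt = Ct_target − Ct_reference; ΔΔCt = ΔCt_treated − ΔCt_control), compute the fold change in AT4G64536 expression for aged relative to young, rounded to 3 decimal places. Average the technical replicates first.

10.196

Mean Ct: AT4G64536 young 19.950; AT4G64536 aged 17.100; UBQ10 young 18.090; UBQ10 aged 18.590
ΔCt(young) = 19.950 − 18.090 = 1.860
ΔCt(aged) = 17.100 − 18.590 = -1.490
ΔΔCt = -1.490 − 1.860 = -3.350
Fold change = 2^(−(-3.350)) = 2^3.350 = 10.1965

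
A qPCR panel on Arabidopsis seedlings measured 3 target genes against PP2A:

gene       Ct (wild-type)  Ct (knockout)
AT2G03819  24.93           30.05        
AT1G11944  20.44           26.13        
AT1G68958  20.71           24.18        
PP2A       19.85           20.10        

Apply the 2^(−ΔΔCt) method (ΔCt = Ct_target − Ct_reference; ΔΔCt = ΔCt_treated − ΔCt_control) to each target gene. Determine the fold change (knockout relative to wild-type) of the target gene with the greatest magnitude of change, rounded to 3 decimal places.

AT2G03819: ΔΔCt = (30.05−20.10) − (24.93−19.85) = 9.95 − 5.08 = 4.87; fold change = 2^-4.87 = 0.034
AT1G11944: ΔΔCt = (26.13−20.10) − (20.44−19.85) = 6.03 − 0.59 = 5.44; fold change = 2^-5.44 = 0.023
AT1G68958: ΔΔCt = (24.18−20.10) − (20.71−19.85) = 4.08 − 0.86 = 3.22; fold change = 2^-3.22 = 0.107
AT1G11944 has the largest |ΔΔCt| = 5.44.

0.023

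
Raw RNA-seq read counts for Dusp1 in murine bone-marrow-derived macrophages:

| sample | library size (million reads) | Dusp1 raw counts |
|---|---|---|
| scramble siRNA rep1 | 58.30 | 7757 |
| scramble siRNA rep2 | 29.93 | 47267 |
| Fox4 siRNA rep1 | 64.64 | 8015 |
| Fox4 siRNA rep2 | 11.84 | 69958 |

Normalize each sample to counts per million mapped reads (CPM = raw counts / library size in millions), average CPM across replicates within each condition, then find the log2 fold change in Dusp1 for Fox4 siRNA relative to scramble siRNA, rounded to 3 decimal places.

CPM(scramble siRNA rep1) = 7757 / 58.30 = 133.0532
CPM(scramble siRNA rep2) = 47267 / 29.93 = 1579.2516
CPM(Fox4 siRNA rep1) = 8015 / 64.64 = 123.9944
CPM(Fox4 siRNA rep2) = 69958 / 11.84 = 5908.6149
mean CPM(scramble siRNA) = 856.1524; mean CPM(Fox4 siRNA) = 3016.3046
Fold change = 3016.3046 / 856.1524 = 3.52309
log2(3.52309) = 1.8168

1.817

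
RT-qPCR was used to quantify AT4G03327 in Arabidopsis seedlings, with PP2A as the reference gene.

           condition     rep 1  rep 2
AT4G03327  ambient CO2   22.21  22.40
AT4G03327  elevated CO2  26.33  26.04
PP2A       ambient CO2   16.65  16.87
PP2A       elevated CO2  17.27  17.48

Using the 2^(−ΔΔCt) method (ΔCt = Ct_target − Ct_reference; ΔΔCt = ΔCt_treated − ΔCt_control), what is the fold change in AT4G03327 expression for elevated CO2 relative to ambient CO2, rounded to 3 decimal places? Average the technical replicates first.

0.104

Mean Ct: AT4G03327 ambient CO2 22.305; AT4G03327 elevated CO2 26.185; PP2A ambient CO2 16.760; PP2A elevated CO2 17.375
ΔCt(ambient CO2) = 22.305 − 16.760 = 5.545
ΔCt(elevated CO2) = 26.185 − 17.375 = 8.810
ΔΔCt = 8.810 − 5.545 = 3.265
Fold change = 2^(−3.265) = 0.1040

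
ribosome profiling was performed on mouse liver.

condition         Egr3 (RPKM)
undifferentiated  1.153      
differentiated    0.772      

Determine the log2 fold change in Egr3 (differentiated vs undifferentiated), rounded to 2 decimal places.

Fold change = 0.772 / 1.153 = 0.6696
log2(0.6696) = -0.579

-0.58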